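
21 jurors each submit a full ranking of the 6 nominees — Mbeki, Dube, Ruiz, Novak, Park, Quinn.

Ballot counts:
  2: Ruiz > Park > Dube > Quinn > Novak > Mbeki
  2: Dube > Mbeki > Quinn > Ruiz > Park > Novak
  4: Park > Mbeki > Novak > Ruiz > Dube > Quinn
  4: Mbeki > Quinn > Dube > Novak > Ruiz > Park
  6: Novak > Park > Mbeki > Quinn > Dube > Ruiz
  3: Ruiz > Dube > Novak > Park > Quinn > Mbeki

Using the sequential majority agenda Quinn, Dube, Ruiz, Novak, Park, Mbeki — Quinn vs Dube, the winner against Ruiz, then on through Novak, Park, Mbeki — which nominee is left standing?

Park

Round 1: Quinn vs Dube — 10–11, Dube advances.
Round 2: Dube vs Ruiz — 12–9, Dube advances.
Round 3: Dube vs Novak — 11–10, Dube advances.
Round 4: Dube vs Park — 9–12, Park advances.
Round 5: Park vs Mbeki — 15–6, Park advances.
Park survives the agenda.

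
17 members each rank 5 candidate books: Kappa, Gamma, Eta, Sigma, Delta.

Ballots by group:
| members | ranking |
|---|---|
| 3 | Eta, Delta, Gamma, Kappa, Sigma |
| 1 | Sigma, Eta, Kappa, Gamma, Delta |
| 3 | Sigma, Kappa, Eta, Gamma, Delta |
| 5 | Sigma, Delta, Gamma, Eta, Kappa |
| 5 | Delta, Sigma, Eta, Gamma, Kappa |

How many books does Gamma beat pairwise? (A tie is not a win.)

1

Gamma against each rival (17 members):
Gamma vs Kappa: Gamma is ranked higher on 3+5+5 = 13 ballots, Kappa on 4. Gamma wins 13–4.
Gamma–Eta: Eta 12–5.
Gamma vs Sigma: Sigma wins 14–3.
Gamma vs Delta: 4 to 13, Delta.
Gamma beats Kappa; loses to Eta, Sigma, Delta — 1 pairwise win.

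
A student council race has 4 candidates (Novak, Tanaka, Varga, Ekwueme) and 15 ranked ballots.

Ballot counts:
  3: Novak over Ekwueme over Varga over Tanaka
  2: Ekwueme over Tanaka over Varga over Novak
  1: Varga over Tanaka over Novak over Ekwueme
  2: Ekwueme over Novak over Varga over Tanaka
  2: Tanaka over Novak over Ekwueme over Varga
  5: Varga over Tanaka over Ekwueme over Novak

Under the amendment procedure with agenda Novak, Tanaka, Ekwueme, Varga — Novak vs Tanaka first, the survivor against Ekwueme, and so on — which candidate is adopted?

Round 1: Novak vs Tanaka — 5–10, Tanaka advances.
Round 2: Tanaka vs Ekwueme — 8–7, Tanaka advances.
Round 3: Tanaka vs Varga — 4–11, Varga advances.
The agenda winner is Varga.

Varga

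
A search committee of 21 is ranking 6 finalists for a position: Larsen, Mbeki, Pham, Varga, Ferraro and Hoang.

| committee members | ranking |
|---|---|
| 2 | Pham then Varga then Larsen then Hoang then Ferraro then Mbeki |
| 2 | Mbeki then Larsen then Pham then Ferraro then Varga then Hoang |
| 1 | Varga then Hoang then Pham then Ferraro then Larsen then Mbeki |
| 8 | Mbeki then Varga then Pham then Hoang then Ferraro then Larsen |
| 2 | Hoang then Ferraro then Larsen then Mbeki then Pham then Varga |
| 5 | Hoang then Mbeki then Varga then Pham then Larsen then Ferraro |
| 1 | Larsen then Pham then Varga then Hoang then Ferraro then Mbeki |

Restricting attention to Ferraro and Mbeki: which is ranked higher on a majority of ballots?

Mbeki

Ballots ranking Ferraro above Mbeki: 2 + 1 + 2 + 1 = 6.
Ballots ranking Mbeki above Ferraro: 21 − 6 = 15.
Mbeki wins the head-to-head 15–6.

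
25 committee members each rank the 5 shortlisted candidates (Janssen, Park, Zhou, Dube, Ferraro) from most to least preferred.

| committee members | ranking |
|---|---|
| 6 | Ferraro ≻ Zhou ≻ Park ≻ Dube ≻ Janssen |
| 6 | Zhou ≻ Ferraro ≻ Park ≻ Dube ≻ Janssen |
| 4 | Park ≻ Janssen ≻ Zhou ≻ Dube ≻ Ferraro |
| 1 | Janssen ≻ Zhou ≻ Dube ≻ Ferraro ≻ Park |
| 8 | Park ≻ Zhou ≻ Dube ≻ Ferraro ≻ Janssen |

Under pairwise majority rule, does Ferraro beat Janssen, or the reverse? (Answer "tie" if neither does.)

Ballots ranking Ferraro above Janssen: 6 + 6 + 8 = 20.
Ballots ranking Janssen above Ferraro: 25 − 20 = 5.
Ferraro wins the head-to-head 20–5.

Ferraro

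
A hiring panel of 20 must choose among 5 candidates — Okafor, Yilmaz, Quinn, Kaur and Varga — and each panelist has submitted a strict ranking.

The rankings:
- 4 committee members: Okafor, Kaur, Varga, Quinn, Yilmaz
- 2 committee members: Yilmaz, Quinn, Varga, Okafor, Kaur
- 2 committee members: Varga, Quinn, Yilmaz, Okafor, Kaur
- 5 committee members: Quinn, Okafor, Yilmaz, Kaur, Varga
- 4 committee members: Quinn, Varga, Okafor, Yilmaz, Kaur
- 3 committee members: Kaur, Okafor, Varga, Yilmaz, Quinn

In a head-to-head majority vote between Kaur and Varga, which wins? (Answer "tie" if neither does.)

Ballots ranking Kaur above Varga: 4 + 5 + 3 = 12.
Ballots ranking Varga above Kaur: 20 − 12 = 8.
Kaur wins the head-to-head 12–8.

Kaur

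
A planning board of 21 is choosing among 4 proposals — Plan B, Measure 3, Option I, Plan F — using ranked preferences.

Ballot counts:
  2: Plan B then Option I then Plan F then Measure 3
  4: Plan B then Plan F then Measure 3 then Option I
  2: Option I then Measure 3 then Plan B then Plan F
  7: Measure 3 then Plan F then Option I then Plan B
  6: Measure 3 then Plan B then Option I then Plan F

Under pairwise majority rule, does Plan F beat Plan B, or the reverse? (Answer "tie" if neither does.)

Ballots ranking Plan F above Plan B: 7.
Ballots ranking Plan B above Plan F: 21 − 7 = 14.
Plan B wins the head-to-head 14–7.

Plan B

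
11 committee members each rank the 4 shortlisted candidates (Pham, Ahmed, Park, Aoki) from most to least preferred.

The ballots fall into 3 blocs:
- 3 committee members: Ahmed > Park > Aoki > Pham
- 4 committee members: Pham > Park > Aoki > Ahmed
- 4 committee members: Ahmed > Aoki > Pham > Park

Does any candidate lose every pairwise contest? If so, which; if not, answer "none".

Head-to-head results (11 committee members):
Pham vs Ahmed: Pham preferred on 4 ballots; Ahmed wins 7–4.
Pham vs Park: Pham wins 8–3.
Pham vs Aoki: Pham preferred on 4 ballots; Aoki wins 7–4.
Ahmed vs Park: Ahmed preferred on 3+4 = 7 ballots; Ahmed wins 7–4.
Ahmed–Aoki: Ahmed 7–4.
Park vs Aoki: 7 to 4, Park.
Every candidate wins at least one matchup (Pham beats Park; Ahmed beats Pham; Park beats Aoki; Aoki beats Pham), so there is no Condorcet loser.

none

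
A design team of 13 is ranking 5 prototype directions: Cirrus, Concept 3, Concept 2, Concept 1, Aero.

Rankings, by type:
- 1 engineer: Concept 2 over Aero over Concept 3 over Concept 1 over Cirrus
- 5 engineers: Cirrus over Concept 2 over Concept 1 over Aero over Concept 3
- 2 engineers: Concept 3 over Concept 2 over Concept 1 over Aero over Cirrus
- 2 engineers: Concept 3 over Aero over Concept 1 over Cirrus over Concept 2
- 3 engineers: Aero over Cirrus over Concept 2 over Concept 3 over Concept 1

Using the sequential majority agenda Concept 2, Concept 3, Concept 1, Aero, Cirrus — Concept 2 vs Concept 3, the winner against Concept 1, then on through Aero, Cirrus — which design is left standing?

Cirrus

Round 1: Concept 2 vs Concept 3 — 9–4, Concept 2 advances.
Round 2: Concept 2 vs Concept 1 — 11–2, Concept 2 advances.
Round 3: Concept 2 vs Aero — 8–5, Concept 2 advances.
Round 4: Concept 2 vs Cirrus — 3–10, Cirrus advances.
Cirrus survives the agenda.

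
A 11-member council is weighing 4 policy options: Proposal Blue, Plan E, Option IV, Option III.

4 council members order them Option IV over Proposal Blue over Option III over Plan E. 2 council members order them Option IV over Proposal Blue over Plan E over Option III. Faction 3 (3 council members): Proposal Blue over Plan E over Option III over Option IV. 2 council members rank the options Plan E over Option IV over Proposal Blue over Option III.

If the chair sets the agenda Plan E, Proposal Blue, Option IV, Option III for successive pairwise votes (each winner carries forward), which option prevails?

Option IV

Round 1: Plan E vs Proposal Blue — 2–9, Proposal Blue advances.
Round 2: Proposal Blue vs Option IV — 3–8, Option IV advances.
Round 3: Option IV vs Option III — 8–3, Option IV advances.
The agenda winner is Option IV.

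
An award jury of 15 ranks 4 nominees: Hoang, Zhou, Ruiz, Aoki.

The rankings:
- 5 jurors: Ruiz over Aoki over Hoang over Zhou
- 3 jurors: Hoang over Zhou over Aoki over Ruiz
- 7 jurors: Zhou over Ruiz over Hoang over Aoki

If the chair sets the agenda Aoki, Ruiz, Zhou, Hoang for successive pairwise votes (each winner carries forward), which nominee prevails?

Hoang

Round 1: Aoki vs Ruiz — 3–12, Ruiz advances.
Round 2: Ruiz vs Zhou — 5–10, Zhou advances.
Round 3: Zhou vs Hoang — 7–8, Hoang advances.
Hoang survives the agenda.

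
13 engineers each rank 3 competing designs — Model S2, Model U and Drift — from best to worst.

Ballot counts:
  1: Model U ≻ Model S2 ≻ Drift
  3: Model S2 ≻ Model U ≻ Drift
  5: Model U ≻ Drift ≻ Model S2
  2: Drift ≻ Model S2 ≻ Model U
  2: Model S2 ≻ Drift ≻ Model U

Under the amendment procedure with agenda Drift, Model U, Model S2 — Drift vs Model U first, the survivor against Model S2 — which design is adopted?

Round 1: Drift vs Model U — 4–9, Model U advances.
Round 2: Model U vs Model S2 — 6–7, Model S2 advances.
Model S2 survives the agenda.

Model S2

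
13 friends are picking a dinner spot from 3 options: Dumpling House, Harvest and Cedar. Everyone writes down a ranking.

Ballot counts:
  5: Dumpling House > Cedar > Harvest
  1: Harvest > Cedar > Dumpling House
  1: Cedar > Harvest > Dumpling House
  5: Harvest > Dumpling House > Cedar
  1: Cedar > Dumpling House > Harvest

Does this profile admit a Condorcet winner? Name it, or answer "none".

Check each pair by majority over 13 ballots:
Dumpling House vs Harvest: Harvest, 7–6.
Dumpling House–Cedar: Dumpling House 10–3.
Harvest vs Cedar: Cedar, 7–6.
Each restaurant drops at least one matchup (Dumpling House loses to Harvest; Harvest loses to Cedar; Cedar loses to Dumpling House); the cycle Dumpling House → Cedar → Harvest → Dumpling House rules out a Condorcet winner.

none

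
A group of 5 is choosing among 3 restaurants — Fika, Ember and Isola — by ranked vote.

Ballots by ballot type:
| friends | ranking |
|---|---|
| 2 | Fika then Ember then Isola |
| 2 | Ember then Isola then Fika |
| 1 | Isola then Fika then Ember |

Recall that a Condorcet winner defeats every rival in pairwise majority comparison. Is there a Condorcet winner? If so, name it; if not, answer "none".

Head-to-head results (5 friends):
Fika vs Ember: Fika, 3–2.
Fika vs Isola: Fika is ranked higher on 2 ballots, Isola on 3. Isola wins 3–2.
Ember vs Isola: Ember is ranked higher on 2+2 = 4 ballots, Isola on 1. Ember wins 4–1.
No restaurant is unbeaten: Fika loses to Isola; Ember loses to Fika; Isola loses to Ember. In particular Fika > Ember > Isola > Fika is a majority cycle — no Condorcet winner exists.

none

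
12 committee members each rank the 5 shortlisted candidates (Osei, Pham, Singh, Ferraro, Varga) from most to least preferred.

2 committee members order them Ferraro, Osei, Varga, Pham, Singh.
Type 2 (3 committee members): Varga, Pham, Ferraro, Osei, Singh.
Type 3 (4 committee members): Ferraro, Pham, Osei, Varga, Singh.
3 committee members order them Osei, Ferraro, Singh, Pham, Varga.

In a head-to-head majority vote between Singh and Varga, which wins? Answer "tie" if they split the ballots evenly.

Varga

Ballots ranking Singh above Varga: 3.
Ballots ranking Varga above Singh: 12 − 3 = 9.
Varga wins the head-to-head 9–3.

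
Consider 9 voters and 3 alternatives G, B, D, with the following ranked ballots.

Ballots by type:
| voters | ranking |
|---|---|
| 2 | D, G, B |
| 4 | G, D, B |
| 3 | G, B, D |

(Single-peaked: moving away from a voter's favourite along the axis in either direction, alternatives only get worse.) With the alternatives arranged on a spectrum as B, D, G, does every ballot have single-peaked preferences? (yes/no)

Axis positions: B=1, D=2, G=3.
Type 1 (peak D at position 2): ranking walks positions 2-3-1, expanding outward from the peak — single-peaked.
Type 2 (peak G at position 3): ranking walks positions 3-2-1, expanding outward from the peak — single-peaked.
Type 3: ranking walks positions 3-1-2; B is ranked above D even though D lies between B and the peak G on the axis — preferences dip and rise again. Not single-peaked.
Type 3 violates single-peakedness, so the profile is not single-peaked on this axis.

no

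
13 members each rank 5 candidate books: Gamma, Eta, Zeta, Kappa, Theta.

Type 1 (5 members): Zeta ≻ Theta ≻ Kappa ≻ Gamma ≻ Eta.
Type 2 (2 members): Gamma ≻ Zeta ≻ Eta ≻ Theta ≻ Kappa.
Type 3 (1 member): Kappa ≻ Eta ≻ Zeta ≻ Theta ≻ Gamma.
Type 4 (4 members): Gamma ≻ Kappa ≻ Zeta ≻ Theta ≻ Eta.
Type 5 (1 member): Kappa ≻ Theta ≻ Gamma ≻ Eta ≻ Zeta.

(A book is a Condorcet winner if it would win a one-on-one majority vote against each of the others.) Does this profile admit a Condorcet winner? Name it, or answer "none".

Head-to-head results (13 members):
Gamma vs Eta: Gamma is ranked higher on 5+2+4+1 = 12 ballots, Eta on 1. Gamma wins 12–1.
Gamma vs Zeta: Gamma wins 7–6.
Gamma–Kappa: Kappa 7–6.
Gamma vs Theta: Theta, 7–6.
Eta–Zeta: Zeta 11–2.
Eta vs Kappa: 2 to 11, Kappa.
Eta vs Theta: 2+1 = 3 for Eta, 10 for Theta — Theta by 10–3.
Zeta vs Kappa: 7 to 6, Zeta.
Zeta vs Theta: Zeta wins 12–1.
Kappa vs Theta: Theta, 7–6.
Each book drops at least one matchup (Gamma loses to Kappa; Eta loses to Gamma; Zeta loses to Gamma; Kappa loses to Zeta; Theta loses to Zeta); the cycle Gamma → Zeta → Kappa → Gamma rules out a Condorcet winner.

none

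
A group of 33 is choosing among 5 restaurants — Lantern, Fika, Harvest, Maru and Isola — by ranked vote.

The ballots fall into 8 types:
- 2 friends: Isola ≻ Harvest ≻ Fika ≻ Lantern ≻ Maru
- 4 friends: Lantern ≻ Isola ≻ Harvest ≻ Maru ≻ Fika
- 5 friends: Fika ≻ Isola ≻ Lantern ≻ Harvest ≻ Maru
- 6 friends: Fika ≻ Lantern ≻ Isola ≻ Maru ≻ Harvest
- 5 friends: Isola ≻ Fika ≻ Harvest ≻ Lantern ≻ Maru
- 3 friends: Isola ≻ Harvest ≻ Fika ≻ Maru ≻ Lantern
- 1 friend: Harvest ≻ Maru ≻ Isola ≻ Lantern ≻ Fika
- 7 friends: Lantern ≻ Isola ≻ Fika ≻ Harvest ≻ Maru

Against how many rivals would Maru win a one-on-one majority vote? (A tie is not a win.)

0

Maru against each rival (33 friends):
Maru vs Lantern: Maru preferred on 3+1 = 4 ballots; Lantern wins 29–4.
Maru vs Fika: Fika wins 28–5.
Maru vs Harvest: Harvest wins 27–6.
Maru–Isola: Isola 32–1.
Maru beats no one; loses to Lantern, Fika, Harvest, Isola — 0 pairwise wins.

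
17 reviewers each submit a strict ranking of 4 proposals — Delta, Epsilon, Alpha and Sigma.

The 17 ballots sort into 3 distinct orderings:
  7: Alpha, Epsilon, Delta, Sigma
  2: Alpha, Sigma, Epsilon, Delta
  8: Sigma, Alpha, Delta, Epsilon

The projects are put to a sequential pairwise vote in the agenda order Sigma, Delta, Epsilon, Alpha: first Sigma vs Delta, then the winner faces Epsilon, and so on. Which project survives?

Round 1: Sigma vs Delta — 10–7, Sigma advances.
Round 2: Sigma vs Epsilon — 10–7, Sigma advances.
Round 3: Sigma vs Alpha — 8–9, Alpha advances.
Alpha survives the agenda.

Alpha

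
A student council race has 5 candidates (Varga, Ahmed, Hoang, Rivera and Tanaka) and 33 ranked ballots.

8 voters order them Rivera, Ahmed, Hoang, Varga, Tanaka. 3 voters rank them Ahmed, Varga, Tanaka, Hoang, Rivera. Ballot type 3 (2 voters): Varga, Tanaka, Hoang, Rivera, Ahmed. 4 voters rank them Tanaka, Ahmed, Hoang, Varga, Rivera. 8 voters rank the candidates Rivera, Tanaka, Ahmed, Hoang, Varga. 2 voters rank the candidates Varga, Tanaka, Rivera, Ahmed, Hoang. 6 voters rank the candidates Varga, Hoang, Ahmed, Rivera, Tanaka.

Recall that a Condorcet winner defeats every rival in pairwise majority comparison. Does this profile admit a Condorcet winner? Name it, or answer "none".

none

Pairwise majorities:
Varga vs Ahmed: Ahmed wins 23–10.
Varga vs Hoang: Varga is ranked higher on 3+2+2+6 = 13 ballots, Hoang on 20. Hoang wins 20–13.
Varga vs Rivera: 3+2+4+2+6 = 17 for Varga, 16 for Rivera — Varga by 17–16.
Varga vs Tanaka: Varga preferred on 8+3+2+2+6 = 21 ballots; Varga wins 21–12.
Ahmed vs Hoang: Ahmed, 25–8.
Ahmed–Rivera: Rivera 20–13.
Ahmed vs Tanaka: Ahmed preferred on 8+3+6 = 17 ballots; Ahmed wins 17–16.
Hoang–Rivera: Rivera 18–15.
Hoang vs Tanaka: Hoang is ranked higher on 8+6 = 14 ballots, Tanaka on 19. Tanaka wins 19–14.
Rivera vs Tanaka: 8+8+6 = 22 for Rivera, 11 for Tanaka — Rivera by 22–11.
No candidate is unbeaten: Varga loses to Ahmed; Ahmed loses to Rivera; Hoang loses to Ahmed; Rivera loses to Varga; Tanaka loses to Varga. In particular Varga > Rivera > Ahmed > Varga is a majority cycle — no Condorcet winner exists.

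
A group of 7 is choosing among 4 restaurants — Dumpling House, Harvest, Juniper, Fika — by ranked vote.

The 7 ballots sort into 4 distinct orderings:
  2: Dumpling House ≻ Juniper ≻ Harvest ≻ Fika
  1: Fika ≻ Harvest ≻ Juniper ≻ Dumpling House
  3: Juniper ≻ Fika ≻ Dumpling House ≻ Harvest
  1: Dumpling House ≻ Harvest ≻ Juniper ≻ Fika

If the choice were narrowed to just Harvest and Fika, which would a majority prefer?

Ballots ranking Harvest above Fika: 2 + 1 = 3.
Ballots ranking Fika above Harvest: 7 − 3 = 4.
Fika wins the head-to-head 4–3.

Fika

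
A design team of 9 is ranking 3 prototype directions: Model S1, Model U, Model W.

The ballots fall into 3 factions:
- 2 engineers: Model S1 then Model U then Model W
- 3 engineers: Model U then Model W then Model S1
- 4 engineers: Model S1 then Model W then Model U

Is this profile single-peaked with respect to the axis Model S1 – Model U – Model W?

Axis positions: Model S1=1, Model U=2, Model W=3.
Faction 1 (peak Model S1 at position 1): ranking walks positions 1-2-3, expanding outward from the peak — single-peaked.
Faction 2 (peak Model U at position 2): ranking walks positions 2-3-1, expanding outward from the peak — single-peaked.
Faction 3: ranking walks positions 1-3-2; Model W is ranked above Model U even though Model U lies between Model W and the peak Model S1 on the axis — preferences dip and rise again. Not single-peaked.
Faction 3 violates single-peakedness, so the profile is not single-peaked on this axis.

no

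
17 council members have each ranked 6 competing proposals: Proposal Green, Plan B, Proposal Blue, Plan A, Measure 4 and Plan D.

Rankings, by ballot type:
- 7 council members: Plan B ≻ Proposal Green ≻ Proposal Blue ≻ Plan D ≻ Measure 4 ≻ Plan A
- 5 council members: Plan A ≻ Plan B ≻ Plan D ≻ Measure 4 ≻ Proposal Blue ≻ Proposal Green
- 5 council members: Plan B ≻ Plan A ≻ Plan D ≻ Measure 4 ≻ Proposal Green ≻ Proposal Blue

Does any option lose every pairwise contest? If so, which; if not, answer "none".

Pairwise majorities:
Proposal Green vs Plan B: Plan B wins 17–0.
Proposal Green vs Proposal Blue: 12 to 5, Proposal Green.
Proposal Green vs Plan A: Proposal Green preferred on 7 ballots; Plan A wins 10–7.
Proposal Green vs Measure 4: Proposal Green is ranked higher on 7 ballots, Measure 4 on 10. Measure 4 wins 10–7.
Proposal Green vs Plan D: Proposal Green is ranked higher on 7 ballots, Plan D on 10. Plan D wins 10–7.
Plan B vs Proposal Blue: Plan B preferred on 7+5+5 = 17 ballots; Plan B wins 17–0.
Plan B vs Plan A: Plan B preferred on 7+5 = 12 ballots; Plan B wins 12–5.
Plan B vs Measure 4: 7+5+5 = 17 for Plan B, 0 for Measure 4 — Plan B by 17–0.
Plan B vs Plan D: Plan B preferred on 7+5+5 = 17 ballots; Plan B wins 17–0.
Proposal Blue–Plan A: Plan A 10–7.
Proposal Blue vs Measure 4: Measure 4 wins 10–7.
Proposal Blue–Plan D: Plan D 10–7.
Plan A vs Measure 4: Plan A preferred on 5+5 = 10 ballots; Plan A wins 10–7.
Plan A vs Plan D: Plan A, 10–7.
Measure 4 vs Plan D: Plan D wins 17–0.
Proposal Blue is beaten in every head-to-head and is the Condorcet loser.

Proposal Blue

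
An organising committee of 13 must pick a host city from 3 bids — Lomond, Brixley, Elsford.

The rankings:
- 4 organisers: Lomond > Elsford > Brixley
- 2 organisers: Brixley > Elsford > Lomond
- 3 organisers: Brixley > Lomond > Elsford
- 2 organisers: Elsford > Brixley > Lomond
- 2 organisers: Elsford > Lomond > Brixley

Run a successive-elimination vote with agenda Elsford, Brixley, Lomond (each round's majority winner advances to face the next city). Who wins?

Lomond

Round 1: Elsford vs Brixley — 8–5, Elsford advances.
Round 2: Elsford vs Lomond — 6–7, Lomond advances.
Lomond survives the agenda.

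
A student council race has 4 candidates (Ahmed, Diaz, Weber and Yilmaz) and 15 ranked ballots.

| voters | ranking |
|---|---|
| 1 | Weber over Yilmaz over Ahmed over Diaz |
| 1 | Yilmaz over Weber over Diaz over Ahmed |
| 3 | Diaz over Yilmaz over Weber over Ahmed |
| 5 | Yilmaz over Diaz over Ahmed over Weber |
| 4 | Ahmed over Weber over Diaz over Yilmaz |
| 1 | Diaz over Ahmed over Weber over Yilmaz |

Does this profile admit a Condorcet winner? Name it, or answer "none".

Diaz

Head-to-head results (15 voters):
Ahmed vs Diaz: 5 to 10, Diaz.
Ahmed vs Weber: 10 to 5, Ahmed.
Ahmed vs Yilmaz: 4+1 = 5 for Ahmed, 10 for Yilmaz — Yilmaz by 10–5.
Diaz vs Weber: Diaz is ranked higher on 3+5+1 = 9 ballots, Weber on 6. Diaz wins 9–6.
Diaz vs Yilmaz: Diaz is ranked higher on 3+4+1 = 8 ballots, Yilmaz on 7. Diaz wins 8–7.
Weber vs Yilmaz: Weber is ranked higher on 1+4+1 = 6 ballots, Yilmaz on 9. Yilmaz wins 9–6.
Diaz beats each of Ahmed, Weber, Yilmaz — Diaz is the Condorcet winner.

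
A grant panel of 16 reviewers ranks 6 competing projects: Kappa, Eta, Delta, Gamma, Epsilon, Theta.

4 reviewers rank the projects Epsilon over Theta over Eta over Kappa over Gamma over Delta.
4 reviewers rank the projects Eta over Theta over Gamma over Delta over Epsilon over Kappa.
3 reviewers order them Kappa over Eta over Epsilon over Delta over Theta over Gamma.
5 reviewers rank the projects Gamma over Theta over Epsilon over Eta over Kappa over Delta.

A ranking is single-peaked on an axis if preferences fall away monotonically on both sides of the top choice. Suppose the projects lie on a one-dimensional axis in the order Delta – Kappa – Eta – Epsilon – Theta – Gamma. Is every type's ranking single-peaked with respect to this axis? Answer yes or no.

no

Axis positions: Delta=1, Kappa=2, Eta=3, Epsilon=4, Theta=5, Gamma=6.
Type 1 (peak Epsilon at position 4): ranking walks positions 4-5-3-2-6-1, expanding outward from the peak — single-peaked.
Type 2: ranking walks positions 3-5-6-1-4-2; Theta is ranked above Epsilon even though Epsilon lies between Theta and the peak Eta on the axis — preferences dip and rise again. Not single-peaked.
Type 3 (peak Kappa at position 2): ranking walks positions 2-3-4-1-5-6, expanding outward from the peak — single-peaked.
Type 4 (peak Gamma at position 6): ranking walks positions 6-5-4-3-2-1, expanding outward from the peak — single-peaked.
Type 2 violates single-peakedness, so the profile is not single-peaked on this axis.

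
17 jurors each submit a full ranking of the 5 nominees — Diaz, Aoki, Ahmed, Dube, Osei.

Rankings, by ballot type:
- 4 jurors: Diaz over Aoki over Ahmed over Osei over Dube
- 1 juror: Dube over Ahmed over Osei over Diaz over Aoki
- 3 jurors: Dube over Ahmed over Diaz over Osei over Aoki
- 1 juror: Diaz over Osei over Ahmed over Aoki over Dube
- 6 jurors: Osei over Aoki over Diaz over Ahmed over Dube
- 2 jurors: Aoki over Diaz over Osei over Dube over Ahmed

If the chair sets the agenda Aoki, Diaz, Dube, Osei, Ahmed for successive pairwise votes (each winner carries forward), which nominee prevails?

Round 1: Aoki vs Diaz — 8–9, Diaz advances.
Round 2: Diaz vs Dube — 13–4, Diaz advances.
Round 3: Diaz vs Osei — 10–7, Diaz advances.
Round 4: Diaz vs Ahmed — 13–4, Diaz advances.
Diaz survives the agenda.

Diaz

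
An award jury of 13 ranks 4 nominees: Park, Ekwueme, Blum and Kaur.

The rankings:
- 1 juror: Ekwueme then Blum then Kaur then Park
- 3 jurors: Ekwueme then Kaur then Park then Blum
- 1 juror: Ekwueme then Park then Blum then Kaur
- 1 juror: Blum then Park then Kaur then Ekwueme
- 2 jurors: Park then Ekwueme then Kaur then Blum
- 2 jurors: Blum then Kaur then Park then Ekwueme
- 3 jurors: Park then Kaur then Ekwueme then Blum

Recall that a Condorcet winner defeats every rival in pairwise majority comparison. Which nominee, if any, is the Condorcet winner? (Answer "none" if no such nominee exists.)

Park

Pairwise majorities:
Park–Ekwueme: Park 8–5.
Park–Blum: Park 9–4.
Park vs Kaur: Park preferred on 1+1+2+3 = 7 ballots; Park wins 7–6.
Ekwueme vs Blum: Ekwueme, 10–3.
Ekwueme–Kaur: Ekwueme 7–6.
Blum vs Kaur: Kaur wins 8–5.
Park defeats every rival head-to-head and is the Condorcet winner.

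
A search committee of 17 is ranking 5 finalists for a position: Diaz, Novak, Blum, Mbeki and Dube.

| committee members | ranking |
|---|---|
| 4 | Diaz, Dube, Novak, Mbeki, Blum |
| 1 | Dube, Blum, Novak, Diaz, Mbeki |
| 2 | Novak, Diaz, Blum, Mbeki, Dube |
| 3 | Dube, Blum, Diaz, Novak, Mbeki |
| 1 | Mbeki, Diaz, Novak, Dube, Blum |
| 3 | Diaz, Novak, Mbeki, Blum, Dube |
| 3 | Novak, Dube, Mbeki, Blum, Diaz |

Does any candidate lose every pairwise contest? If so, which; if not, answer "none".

Head-to-head results (17 committee members):
Diaz vs Novak: Diaz is ranked higher on 4+3+1+3 = 11 ballots, Novak on 6. Diaz wins 11–6.
Diaz vs Blum: Diaz, 10–7.
Diaz vs Mbeki: 13 to 4, Diaz.
Diaz vs Dube: Diaz, 10–7.
Novak vs Blum: 13 to 4, Novak.
Novak–Mbeki: Novak 16–1.
Novak–Dube: Novak 9–8.
Blum vs Mbeki: 1+2+3 = 6 for Blum, 11 for Mbeki — Mbeki by 11–6.
Blum vs Dube: Dube, 12–5.
Mbeki vs Dube: 6 to 11, Dube.
Only Blum has no wins; Blum is the Condorcet loser.

Blum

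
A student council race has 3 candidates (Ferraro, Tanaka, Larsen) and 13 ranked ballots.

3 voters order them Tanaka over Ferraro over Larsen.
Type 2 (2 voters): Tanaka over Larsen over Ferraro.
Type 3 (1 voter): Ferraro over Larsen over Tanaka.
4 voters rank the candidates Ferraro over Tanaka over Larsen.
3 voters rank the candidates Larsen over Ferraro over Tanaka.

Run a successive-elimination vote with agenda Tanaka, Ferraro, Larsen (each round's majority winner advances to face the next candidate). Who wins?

Round 1: Tanaka vs Ferraro — 5–8, Ferraro advances.
Round 2: Ferraro vs Larsen — 8–5, Ferraro advances.
Ferraro survives the agenda.

Ferraro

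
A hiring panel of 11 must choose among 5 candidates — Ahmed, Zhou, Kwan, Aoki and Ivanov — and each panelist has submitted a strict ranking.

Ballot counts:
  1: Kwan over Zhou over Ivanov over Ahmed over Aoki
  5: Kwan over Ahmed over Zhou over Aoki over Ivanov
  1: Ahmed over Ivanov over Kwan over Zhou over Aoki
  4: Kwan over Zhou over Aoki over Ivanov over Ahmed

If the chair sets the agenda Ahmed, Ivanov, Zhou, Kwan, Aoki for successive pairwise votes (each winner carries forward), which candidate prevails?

Round 1: Ahmed vs Ivanov — 6–5, Ahmed advances.
Round 2: Ahmed vs Zhou — 6–5, Ahmed advances.
Round 3: Ahmed vs Kwan — 1–10, Kwan advances.
Round 4: Kwan vs Aoki — 11–0, Kwan advances.
Kwan survives the agenda.

Kwan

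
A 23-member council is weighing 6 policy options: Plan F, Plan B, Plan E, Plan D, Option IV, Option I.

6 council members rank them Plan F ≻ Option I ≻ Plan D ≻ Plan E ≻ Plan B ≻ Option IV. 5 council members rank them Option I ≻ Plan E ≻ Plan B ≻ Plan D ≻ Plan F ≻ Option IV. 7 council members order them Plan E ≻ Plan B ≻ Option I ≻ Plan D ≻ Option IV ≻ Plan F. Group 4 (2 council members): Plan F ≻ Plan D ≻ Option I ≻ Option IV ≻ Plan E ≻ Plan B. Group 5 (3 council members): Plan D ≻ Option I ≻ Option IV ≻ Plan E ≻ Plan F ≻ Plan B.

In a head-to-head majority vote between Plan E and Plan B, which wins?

Plan E

Ballots ranking Plan E above Plan B: 6 + 5 + 7 + 2 + 3 = 23.
Ballots ranking Plan B above Plan E: 23 − 23 = 0.
Plan E wins the head-to-head 23–0.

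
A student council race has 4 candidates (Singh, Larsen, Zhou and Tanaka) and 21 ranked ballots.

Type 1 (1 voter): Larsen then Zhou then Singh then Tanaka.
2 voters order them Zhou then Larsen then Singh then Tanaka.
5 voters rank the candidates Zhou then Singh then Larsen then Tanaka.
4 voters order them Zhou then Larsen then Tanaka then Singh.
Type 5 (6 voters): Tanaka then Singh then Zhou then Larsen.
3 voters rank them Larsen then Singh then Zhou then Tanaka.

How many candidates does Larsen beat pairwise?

Larsen against each rival (21 voters):
Larsen vs Singh: Singh, 11–10.
Larsen vs Zhou: Zhou, 17–4.
Larsen vs Tanaka: Larsen wins 15–6.
Larsen beats Tanaka; loses to Singh, Zhou — 1 pairwise win.

1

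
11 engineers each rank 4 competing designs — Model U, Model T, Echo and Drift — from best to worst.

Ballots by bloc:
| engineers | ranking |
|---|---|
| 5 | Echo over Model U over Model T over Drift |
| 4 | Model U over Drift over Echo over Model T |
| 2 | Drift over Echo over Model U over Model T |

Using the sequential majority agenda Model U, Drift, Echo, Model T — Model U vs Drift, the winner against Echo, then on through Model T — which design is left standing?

Echo

Round 1: Model U vs Drift — 9–2, Model U advances.
Round 2: Model U vs Echo — 4–7, Echo advances.
Round 3: Echo vs Model T — 11–0, Echo advances.
Echo survives the agenda.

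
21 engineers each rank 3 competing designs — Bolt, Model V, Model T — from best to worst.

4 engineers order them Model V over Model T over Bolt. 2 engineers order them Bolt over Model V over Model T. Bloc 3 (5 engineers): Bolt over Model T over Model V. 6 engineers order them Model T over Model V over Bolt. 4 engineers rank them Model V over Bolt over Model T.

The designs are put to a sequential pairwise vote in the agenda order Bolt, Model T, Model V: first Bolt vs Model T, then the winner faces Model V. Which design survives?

Round 1: Bolt vs Model T — 11–10, Bolt advances.
Round 2: Bolt vs Model V — 7–14, Model V advances.
The agenda winner is Model V.

Model V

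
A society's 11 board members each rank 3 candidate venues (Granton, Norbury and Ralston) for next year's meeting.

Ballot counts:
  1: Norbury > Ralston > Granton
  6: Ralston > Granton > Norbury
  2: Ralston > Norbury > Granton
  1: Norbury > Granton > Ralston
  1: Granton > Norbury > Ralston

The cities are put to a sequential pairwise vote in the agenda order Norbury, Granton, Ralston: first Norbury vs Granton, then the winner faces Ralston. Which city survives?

Ralston

Round 1: Norbury vs Granton — 4–7, Granton advances.
Round 2: Granton vs Ralston — 2–9, Ralston advances.
The agenda winner is Ralston.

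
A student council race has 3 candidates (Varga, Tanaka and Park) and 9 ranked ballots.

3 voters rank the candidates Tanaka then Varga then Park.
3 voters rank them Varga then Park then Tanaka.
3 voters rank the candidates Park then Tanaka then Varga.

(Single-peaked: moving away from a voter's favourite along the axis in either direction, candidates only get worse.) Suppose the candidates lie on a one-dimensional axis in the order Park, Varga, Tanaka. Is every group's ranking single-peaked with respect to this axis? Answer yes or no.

no

Axis positions: Park=1, Varga=2, Tanaka=3.
Group 1 (peak Tanaka at position 3): ranking walks positions 3-2-1, expanding outward from the peak — single-peaked.
Group 2 (peak Varga at position 2): ranking walks positions 2-1-3, expanding outward from the peak — single-peaked.
Group 3: ranking walks positions 1-3-2; Tanaka is ranked above Varga even though Varga lies between Tanaka and the peak Park on the axis — preferences dip and rise again. Not single-peaked.
Group 3 violates single-peakedness, so the profile is not single-peaked on this axis.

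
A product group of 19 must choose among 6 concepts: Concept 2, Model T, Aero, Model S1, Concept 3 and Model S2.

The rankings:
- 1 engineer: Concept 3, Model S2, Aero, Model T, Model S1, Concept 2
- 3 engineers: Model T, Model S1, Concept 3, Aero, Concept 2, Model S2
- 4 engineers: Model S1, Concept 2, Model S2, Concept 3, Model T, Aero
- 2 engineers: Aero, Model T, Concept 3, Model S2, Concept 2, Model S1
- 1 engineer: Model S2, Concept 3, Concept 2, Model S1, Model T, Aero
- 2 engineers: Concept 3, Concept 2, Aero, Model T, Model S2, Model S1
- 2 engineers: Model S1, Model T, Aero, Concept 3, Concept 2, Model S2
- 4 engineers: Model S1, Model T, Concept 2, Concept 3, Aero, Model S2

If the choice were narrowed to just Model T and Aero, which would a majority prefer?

Model T

Ballots ranking Model T above Aero: 3 + 4 + 1 + 2 + 4 = 14.
Ballots ranking Aero above Model T: 19 − 14 = 5.
Model T wins the head-to-head 14–5.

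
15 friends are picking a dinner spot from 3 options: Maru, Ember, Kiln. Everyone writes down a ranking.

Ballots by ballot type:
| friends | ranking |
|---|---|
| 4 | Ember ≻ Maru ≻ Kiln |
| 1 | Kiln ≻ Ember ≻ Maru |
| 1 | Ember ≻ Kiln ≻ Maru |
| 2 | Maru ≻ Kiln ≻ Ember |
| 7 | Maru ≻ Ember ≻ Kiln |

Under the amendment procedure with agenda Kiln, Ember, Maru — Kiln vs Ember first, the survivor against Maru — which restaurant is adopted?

Round 1: Kiln vs Ember — 3–12, Ember advances.
Round 2: Ember vs Maru — 6–9, Maru advances.
Maru survives the agenda.

Maru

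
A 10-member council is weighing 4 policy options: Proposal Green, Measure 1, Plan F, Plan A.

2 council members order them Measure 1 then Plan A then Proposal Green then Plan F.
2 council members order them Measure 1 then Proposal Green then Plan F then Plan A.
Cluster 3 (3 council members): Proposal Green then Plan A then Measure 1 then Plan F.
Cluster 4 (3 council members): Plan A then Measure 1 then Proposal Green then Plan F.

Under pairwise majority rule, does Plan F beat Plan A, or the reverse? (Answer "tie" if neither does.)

Plan A

Ballots ranking Plan F above Plan A: 2.
Ballots ranking Plan A above Plan F: 10 − 2 = 8.
Plan A wins the head-to-head 8–2.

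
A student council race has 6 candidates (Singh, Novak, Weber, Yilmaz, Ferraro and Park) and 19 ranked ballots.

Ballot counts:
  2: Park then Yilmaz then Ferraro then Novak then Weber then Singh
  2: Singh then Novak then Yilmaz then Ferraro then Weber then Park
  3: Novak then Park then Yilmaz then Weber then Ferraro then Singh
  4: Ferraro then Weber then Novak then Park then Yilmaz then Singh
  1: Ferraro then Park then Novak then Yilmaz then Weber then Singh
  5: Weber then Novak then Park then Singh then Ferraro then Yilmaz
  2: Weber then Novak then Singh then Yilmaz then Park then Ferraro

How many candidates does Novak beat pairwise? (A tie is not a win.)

4

Novak against each rival (19 voters):
Novak vs Singh: Novak preferred on 2+3+4+1+5+2 = 17 ballots; Novak wins 17–2.
Novak vs Weber: Weber, 11–8.
Novak–Yilmaz: Novak 17–2.
Novak–Ferraro: Novak 12–7.
Novak vs Park: Novak wins 16–3.
Novak beats Singh, Yilmaz, Ferraro, Park; loses to Weber — 4 pairwise wins.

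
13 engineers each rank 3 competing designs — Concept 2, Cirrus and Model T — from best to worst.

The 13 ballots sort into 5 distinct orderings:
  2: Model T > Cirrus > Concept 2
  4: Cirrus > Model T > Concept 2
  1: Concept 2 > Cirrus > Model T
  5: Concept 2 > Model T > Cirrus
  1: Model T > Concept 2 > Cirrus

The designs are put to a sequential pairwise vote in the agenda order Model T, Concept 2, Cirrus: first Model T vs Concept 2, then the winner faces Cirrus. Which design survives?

Round 1: Model T vs Concept 2 — 7–6, Model T advances.
Round 2: Model T vs Cirrus — 8–5, Model T advances.
Model T survives the agenda.

Model T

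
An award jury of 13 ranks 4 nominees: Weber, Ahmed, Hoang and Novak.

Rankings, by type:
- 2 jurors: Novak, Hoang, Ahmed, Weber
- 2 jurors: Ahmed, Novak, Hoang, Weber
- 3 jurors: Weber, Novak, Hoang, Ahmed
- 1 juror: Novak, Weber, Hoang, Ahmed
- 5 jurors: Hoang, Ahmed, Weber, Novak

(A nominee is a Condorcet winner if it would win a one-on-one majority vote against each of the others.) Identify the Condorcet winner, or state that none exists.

none

Pairwise majorities:
Weber vs Ahmed: Ahmed, 9–4.
Weber vs Hoang: Hoang wins 9–4.
Weber–Novak: Weber 8–5.
Ahmed–Hoang: Hoang 11–2.
Ahmed vs Novak: Ahmed wins 7–6.
Hoang–Novak: Novak 8–5.
No nominee is unbeaten: Weber loses to Ahmed; Ahmed loses to Hoang; Hoang loses to Novak; Novak loses to Weber. In particular Weber → Novak → Hoang → Weber is a majority cycle — no Condorcet winner exists.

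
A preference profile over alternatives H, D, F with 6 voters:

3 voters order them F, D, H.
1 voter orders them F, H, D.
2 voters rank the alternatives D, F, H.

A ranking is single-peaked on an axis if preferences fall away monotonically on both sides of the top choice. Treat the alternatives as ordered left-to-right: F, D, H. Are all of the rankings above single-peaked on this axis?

Axis positions: F=1, D=2, H=3.
Group 1 (peak F at position 1): ranking walks positions 1-2-3, expanding outward from the peak — single-peaked.
Group 2: ranking walks positions 1-3-2; H is ranked above D even though D lies between H and the peak F on the axis — preferences dip and rise again. Not single-peaked.
Group 3 (peak D at position 2): ranking walks positions 2-1-3, expanding outward from the peak — single-peaked.
Group 2 violates single-peakedness, so the profile is not single-peaked on this axis.

no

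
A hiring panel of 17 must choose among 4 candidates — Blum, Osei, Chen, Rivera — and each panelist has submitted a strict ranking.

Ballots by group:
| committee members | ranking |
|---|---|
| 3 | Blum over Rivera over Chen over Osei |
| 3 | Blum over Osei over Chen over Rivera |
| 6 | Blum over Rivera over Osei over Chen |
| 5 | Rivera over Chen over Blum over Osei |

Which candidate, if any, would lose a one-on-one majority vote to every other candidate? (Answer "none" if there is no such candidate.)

Pairwise majorities:
Blum–Osei: Blum 17–0.
Blum vs Chen: 3+3+6 = 12 for Blum, 5 for Chen — Blum by 12–5.
Blum–Rivera: Blum 12–5.
Osei–Chen: Osei 9–8.
Osei vs Rivera: 3 for Osei, 14 for Rivera — Rivera by 14–3.
Chen vs Rivera: Rivera, 14–3.
Chen is beaten in every head-to-head and is the Condorcet loser.

Chen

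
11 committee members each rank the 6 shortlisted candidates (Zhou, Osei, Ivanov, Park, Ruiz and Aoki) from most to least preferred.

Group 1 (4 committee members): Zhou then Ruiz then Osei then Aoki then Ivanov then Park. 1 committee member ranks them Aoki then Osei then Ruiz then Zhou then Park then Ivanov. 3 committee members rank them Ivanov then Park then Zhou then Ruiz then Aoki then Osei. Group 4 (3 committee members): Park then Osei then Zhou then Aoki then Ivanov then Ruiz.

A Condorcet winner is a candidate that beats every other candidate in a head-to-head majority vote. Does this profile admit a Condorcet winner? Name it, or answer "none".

none

Check each pair by majority over 11 ballots:
Zhou vs Osei: Zhou wins 7–4.
Zhou vs Ivanov: Zhou wins 8–3.
Zhou vs Park: Park, 6–5.
Zhou vs Ruiz: Zhou wins 10–1.
Zhou vs Aoki: Zhou wins 10–1.
Osei vs Ivanov: Osei, 8–3.
Osei vs Park: Park wins 6–5.
Osei vs Ruiz: Ruiz, 7–4.
Osei–Aoki: Osei 7–4.
Ivanov vs Park: Ivanov wins 7–4.
Ivanov–Ruiz: Ivanov 6–5.
Ivanov vs Aoki: Aoki, 8–3.
Park–Ruiz: Park 6–5.
Park–Aoki: Park 6–5.
Ruiz vs Aoki: Ruiz wins 7–4.
Every candidate loses at least once (Zhou loses to Park; Osei loses to Zhou; Ivanov loses to Zhou; Park loses to Ivanov; Ruiz loses to Zhou; Aoki loses to Zhou). The majority relation contains the cycle Zhou beats Ivanov beats Park beats Zhou, so there is no Condorcet winner.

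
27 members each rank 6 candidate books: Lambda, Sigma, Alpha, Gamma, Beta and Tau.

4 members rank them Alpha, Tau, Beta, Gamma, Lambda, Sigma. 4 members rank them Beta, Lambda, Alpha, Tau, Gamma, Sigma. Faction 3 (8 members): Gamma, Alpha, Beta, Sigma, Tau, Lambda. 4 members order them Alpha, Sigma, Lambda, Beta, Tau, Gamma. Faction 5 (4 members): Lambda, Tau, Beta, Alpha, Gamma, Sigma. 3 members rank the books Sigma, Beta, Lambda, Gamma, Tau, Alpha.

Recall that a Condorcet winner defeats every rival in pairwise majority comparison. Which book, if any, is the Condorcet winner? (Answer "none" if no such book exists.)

Alpha

Pairwise majorities:
Lambda–Sigma: Sigma 15–12.
Lambda vs Alpha: Alpha wins 16–11.
Lambda vs Gamma: Lambda wins 15–12.
Lambda–Beta: Beta 19–8.
Lambda vs Tau: Lambda wins 15–12.
Sigma–Alpha: Alpha 24–3.
Sigma vs Gamma: Gamma wins 20–7.
Sigma–Beta: Beta 20–7.
Sigma–Tau: Sigma 15–12.
Alpha vs Gamma: Alpha wins 16–11.
Alpha–Beta: Alpha 16–11.
Alpha vs Tau: Alpha wins 20–7.
Gamma vs Beta: Beta wins 19–8.
Gamma vs Tau: Tau, 16–11.
Beta–Tau: Beta 19–8.
Alpha defeats every rival head-to-head and is the Condorcet winner.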